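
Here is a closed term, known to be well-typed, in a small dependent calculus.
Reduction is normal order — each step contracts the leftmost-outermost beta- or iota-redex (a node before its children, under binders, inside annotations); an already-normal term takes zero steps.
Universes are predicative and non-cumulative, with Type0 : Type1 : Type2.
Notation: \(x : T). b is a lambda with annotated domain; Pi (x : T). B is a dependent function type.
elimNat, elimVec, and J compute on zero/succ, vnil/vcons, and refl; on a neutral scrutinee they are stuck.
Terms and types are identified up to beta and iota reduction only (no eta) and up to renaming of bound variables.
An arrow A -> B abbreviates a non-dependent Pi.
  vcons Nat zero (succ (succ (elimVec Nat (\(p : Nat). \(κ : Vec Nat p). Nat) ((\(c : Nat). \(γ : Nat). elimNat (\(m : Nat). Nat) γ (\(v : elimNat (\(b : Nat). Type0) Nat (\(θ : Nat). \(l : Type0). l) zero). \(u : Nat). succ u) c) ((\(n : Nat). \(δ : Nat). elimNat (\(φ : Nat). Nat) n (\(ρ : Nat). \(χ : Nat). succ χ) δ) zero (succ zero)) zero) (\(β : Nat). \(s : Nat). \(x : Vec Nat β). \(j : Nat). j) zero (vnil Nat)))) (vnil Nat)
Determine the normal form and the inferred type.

normal form:
  vcons Nat zero (succ (succ (succ zero))) (vnil Nat)
inferred type:
  Vec Nat (succ zero)
observation: 14 normal-order steps normalize the term, beginning with an elimVec iota-redex.


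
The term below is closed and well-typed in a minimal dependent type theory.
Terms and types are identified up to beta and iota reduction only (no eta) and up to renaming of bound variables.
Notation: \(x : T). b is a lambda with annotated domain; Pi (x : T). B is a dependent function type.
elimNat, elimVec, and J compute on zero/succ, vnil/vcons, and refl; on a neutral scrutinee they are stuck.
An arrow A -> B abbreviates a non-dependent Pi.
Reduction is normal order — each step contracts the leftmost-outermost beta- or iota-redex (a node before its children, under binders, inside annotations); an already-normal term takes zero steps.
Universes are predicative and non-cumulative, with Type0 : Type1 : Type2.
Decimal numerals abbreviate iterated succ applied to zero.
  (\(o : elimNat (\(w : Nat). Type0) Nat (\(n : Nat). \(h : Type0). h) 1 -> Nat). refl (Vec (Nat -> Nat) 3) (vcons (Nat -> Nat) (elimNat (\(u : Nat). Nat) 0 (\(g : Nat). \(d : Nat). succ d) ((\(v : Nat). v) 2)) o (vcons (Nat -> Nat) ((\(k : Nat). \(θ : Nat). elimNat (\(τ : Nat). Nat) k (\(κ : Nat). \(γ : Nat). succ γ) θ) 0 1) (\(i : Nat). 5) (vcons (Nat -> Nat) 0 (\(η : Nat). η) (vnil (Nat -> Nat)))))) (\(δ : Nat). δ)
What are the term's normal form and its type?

resulting normal form:
  refl (Vec (Nat -> Nat) 3) (vcons (Nat -> Nat) 2 (\(o : Nat). o) (vcons (Nat -> Nat) 1 (\(w : Nat). 5) (vcons (Nat -> Nat) 0 (\(n : Nat). n) (vnil (Nat -> Nat)))))
type:
  Eq (Vec (Nat -> Nat) 3) (vcons (Nat -> Nat) 2 (\(o : Nat). o) (vcons (Nat -> Nat) 1 (\(w : Nat). 5) (vcons (Nat -> Nat) 0 (\(n : Nat). n) (vnil (Nat -> Nat))))) (vcons (Nat -> Nat) 2 (\(h : Nat). h) (vcons (Nat -> Nat) 1 (\(u : Nat). 5) (vcons (Nat -> Nat) 0 (\(g : Nat). g) (vnil (Nat -> Nat)))))


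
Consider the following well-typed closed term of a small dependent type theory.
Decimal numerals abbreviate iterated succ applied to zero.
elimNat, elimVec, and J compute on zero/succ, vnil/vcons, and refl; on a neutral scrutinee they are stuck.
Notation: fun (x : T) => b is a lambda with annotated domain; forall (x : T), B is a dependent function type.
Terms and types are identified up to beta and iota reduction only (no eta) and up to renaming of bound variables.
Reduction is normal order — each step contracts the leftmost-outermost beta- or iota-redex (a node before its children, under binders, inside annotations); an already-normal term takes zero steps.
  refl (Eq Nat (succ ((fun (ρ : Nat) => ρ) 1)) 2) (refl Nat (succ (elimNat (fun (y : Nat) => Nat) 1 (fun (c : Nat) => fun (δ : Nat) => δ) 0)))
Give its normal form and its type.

reduced normal form:
  refl (Eq Nat 2 2) (refl Nat 2)
inferred type:
  Eq (Eq Nat 2 2) (refl Nat 2) (refl Nat 2)
observation: the leftmost-outermost redex is a beta-redex, and normalization takes 2 steps.


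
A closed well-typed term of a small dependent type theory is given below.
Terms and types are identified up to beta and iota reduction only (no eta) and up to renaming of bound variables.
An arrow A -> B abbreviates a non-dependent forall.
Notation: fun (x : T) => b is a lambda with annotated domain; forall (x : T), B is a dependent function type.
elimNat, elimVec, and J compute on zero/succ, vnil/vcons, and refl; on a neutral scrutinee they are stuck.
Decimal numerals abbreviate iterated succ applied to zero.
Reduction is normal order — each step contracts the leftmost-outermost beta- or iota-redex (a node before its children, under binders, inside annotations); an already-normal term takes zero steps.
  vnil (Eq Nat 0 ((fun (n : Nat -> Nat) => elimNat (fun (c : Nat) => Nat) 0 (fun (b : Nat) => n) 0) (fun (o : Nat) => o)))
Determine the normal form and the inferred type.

normal form:
  vnil (Eq Nat 0 0)
inferred type:
  Vec (Eq Nat 0 0) 0
observation: the leftmost-outermost redex is a beta-redex, and normalization takes 2 steps.


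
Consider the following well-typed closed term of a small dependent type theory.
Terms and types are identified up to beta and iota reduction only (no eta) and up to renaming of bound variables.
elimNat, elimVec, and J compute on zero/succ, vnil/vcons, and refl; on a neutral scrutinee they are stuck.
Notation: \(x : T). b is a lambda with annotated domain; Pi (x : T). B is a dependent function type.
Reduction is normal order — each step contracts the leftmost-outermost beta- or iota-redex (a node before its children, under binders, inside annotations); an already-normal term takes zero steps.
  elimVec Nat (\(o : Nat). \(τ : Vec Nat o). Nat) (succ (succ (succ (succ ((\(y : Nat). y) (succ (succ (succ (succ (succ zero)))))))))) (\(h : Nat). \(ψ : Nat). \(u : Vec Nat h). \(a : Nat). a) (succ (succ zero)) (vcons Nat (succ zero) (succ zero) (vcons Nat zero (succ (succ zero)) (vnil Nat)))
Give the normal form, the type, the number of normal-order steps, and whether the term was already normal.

normal form:
  succ (succ (succ (succ (succ (succ (succ (succ (succ zero))))))))
the term's type:
  Nat
normal-order step count: 12
term was already normal: no
first redex: an elimVec iota-redex


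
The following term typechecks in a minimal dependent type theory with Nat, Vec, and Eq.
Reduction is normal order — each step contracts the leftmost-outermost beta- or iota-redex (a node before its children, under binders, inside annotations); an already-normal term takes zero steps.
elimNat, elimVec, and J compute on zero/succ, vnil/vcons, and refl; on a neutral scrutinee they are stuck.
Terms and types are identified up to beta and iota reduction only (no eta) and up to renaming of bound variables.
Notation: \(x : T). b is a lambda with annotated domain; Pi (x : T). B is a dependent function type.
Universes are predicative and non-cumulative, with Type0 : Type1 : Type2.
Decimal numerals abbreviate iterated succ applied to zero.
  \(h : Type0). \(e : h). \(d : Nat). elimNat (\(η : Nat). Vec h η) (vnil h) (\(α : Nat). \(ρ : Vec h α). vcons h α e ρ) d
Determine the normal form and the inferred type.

reduced normal form:
  \(h : Type0). \(e : h). \(d : Nat). elimNat (\(η : Nat). Vec h η) (vnil h) (\(α : Nat). \(ρ : Vec h α). vcons h α e ρ) d
inferred type:
  Pi (h : Type0). Pi (e : h). Pi (d : Nat). Vec h d


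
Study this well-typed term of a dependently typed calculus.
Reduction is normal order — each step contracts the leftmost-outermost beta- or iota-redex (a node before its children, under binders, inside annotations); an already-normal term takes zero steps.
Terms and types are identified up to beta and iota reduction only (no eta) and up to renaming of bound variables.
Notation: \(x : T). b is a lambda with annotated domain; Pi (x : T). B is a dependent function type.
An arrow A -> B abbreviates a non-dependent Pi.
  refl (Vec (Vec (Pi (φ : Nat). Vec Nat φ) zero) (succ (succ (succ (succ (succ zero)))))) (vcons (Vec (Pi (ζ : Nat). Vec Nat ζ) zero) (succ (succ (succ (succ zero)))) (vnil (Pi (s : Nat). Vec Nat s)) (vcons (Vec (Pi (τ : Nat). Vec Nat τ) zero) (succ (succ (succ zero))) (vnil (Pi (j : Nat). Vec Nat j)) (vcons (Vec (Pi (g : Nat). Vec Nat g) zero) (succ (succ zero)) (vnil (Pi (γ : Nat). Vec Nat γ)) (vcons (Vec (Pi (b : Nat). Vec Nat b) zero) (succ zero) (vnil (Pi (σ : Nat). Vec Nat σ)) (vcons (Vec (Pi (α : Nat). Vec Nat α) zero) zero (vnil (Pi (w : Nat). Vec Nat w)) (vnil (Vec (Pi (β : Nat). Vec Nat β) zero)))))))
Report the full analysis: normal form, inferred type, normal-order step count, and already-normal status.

reduced normal form:
  refl (Vec (Vec (Pi (φ : Nat). Vec Nat φ) zero) (succ (succ (succ (succ (succ zero)))))) (vcons (Vec (Pi (ζ : Nat). Vec Nat ζ) zero) (succ (succ (succ (succ zero)))) (vnil (Pi (s : Nat). Vec Nat s)) (vcons (Vec (Pi (τ : Nat). Vec Nat τ) zero) (succ (succ (succ zero))) (vnil (Pi (j : Nat). Vec Nat j)) (vcons (Vec (Pi (g : Nat). Vec Nat g) zero) (succ (succ zero)) (vnil (Pi (γ : Nat). Vec Nat γ)) (vcons (Vec (Pi (b : Nat). Vec Nat b) zero) (succ zero) (vnil (Pi (σ : Nat). Vec Nat σ)) (vcons (Vec (Pi (α : Nat). Vec Nat α) zero) zero (vnil (Pi (w : Nat). Vec Nat w)) (vnil (Vec (Pi (β : Nat). Vec Nat β) zero)))))))
type:
  Eq (Vec (Vec (Pi (φ : Nat). Vec Nat φ) zero) (succ (succ (succ (succ (succ zero)))))) (vcons (Vec (Pi (ζ : Nat). Vec Nat ζ) zero) (succ (succ (succ (succ zero)))) (vnil (Pi (s : Nat). Vec Nat s)) (vcons (Vec (Pi (τ : Nat). Vec Nat τ) zero) (succ (succ (succ zero))) (vnil (Pi (j : Nat). Vec Nat j)) (vcons (Vec (Pi (g : Nat). Vec Nat g) zero) (succ (succ zero)) (vnil (Pi (γ : Nat). Vec Nat γ)) (vcons (Vec (Pi (b : Nat). Vec Nat b) zero) (succ zero) (vnil (Pi (σ : Nat). Vec Nat σ)) (vcons (Vec (Pi (α : Nat). Vec Nat α) zero) zero (vnil (Pi (w : Nat). Vec Nat w)) (vnil (Vec (Pi (β : Nat). Vec Nat β) zero))))))) (vcons (Vec (Pi (κ : Nat). Vec Nat κ) zero) (succ (succ (succ (succ zero)))) (vnil (Pi (r : Nat). Vec Nat r)) (vcons (Vec (Pi (χ : Nat). Vec Nat χ) zero) (succ (succ (succ zero))) (vnil (Pi (f : Nat). Vec Nat f)) (vcons (Vec (Pi (ν : Nat). Vec Nat ν) zero) (succ (succ zero)) (vnil (Pi (ξ : Nat). Vec Nat ξ)) (vcons (Vec (Pi (h : Nat). Vec Nat h) zero) (succ zero) (vnil (Pi (o : Nat). Vec Nat o)) (vcons (Vec (Pi (y : Nat). Vec Nat y) zero) zero (vnil (Pi (d : Nat). Vec Nat d)) (vnil (Vec (Pi (δ : Nat). Vec Nat δ) zero)))))))
steps to reach normal form (normal order): 0
started in normal form: yes


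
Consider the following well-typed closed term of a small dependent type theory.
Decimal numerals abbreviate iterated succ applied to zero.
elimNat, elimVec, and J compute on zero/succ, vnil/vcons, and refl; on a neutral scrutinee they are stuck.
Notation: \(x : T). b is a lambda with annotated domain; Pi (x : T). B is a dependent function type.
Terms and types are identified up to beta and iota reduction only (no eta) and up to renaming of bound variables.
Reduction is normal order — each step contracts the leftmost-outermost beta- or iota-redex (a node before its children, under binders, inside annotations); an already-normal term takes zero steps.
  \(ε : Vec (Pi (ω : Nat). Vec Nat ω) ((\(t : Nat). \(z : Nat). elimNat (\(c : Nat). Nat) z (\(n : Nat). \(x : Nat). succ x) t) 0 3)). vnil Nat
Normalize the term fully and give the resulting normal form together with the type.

normal form:
  \(ε : Vec (Pi (ω : Nat). Vec Nat ω) 3). vnil Nat
the term's type:
  Pi (ε : Vec (Pi (ω : Nat). Vec Nat ω) 3). Vec Nat 0
observation: 3 normal-order steps separate the term from its normal form.


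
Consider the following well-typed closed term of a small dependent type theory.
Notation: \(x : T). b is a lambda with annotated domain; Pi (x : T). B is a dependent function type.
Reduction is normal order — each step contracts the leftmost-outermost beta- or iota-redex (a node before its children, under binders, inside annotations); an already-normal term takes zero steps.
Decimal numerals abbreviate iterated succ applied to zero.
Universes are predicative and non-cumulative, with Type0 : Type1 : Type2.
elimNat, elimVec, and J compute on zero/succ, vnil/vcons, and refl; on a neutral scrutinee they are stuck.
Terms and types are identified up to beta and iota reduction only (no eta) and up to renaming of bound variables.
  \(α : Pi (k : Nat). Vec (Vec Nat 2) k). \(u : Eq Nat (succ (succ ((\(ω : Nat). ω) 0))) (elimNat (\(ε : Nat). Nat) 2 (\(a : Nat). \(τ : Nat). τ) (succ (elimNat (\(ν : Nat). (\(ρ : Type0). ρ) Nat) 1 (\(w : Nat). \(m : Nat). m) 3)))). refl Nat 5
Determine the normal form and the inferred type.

reduced normal form:
  \(α : Pi (k : Nat). Vec (Vec Nat 2) k). \(u : Eq Nat 2 2). refl Nat 5
type:
  Pi (α : Pi (k : Nat). Vec (Vec Nat 2) k). Pi (u : Eq Nat 2 2). Eq Nat 5 5
observation: 18 normal-order steps separate the term from its normal form.


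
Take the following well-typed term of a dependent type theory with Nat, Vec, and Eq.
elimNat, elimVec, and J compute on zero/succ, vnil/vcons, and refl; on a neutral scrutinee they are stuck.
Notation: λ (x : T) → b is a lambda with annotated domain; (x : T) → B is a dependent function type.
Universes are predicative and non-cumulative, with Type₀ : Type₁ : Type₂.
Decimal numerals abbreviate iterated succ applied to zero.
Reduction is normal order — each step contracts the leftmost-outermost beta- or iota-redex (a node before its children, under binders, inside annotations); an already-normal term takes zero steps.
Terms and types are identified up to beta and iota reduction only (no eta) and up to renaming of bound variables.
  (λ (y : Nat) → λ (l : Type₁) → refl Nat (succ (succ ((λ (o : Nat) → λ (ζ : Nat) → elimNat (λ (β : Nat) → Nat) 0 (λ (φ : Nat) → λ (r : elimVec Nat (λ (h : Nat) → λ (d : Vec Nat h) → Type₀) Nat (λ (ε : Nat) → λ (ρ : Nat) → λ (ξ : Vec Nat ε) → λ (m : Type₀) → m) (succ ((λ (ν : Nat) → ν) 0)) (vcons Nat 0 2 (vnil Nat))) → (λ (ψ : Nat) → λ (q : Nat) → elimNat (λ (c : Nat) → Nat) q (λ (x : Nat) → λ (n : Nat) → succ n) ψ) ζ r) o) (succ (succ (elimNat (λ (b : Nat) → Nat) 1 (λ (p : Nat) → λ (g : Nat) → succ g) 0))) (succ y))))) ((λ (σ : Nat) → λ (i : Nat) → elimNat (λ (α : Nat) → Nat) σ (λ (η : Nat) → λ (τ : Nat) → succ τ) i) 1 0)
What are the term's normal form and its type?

resulting normal form:
  λ (y : Type₁) → refl Nat 8
inferred type:
  (y : Type₁) → Eq Nat 8 8


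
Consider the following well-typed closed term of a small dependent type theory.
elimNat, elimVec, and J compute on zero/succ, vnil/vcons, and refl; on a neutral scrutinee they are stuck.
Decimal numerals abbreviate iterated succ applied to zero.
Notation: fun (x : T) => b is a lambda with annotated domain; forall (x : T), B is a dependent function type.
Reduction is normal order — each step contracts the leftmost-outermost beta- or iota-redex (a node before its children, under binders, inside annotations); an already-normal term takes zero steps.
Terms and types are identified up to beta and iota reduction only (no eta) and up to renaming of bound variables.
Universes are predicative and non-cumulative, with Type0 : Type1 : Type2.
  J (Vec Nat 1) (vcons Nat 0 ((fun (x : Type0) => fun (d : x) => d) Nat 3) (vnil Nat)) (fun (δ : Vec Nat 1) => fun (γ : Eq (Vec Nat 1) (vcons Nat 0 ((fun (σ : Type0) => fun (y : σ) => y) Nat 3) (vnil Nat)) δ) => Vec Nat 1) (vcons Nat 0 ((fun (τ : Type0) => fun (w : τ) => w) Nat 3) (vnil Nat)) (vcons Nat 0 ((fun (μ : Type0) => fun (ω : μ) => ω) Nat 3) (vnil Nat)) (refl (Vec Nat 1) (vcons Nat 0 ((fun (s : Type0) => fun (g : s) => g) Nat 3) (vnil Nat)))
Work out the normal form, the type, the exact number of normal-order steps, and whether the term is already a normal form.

reduced normal form:
  vcons Nat 0 3 (vnil Nat)
the term's type:
  Vec Nat 1
reduction steps (normal order): 3
already normal: no
first redex: a J iota-redex


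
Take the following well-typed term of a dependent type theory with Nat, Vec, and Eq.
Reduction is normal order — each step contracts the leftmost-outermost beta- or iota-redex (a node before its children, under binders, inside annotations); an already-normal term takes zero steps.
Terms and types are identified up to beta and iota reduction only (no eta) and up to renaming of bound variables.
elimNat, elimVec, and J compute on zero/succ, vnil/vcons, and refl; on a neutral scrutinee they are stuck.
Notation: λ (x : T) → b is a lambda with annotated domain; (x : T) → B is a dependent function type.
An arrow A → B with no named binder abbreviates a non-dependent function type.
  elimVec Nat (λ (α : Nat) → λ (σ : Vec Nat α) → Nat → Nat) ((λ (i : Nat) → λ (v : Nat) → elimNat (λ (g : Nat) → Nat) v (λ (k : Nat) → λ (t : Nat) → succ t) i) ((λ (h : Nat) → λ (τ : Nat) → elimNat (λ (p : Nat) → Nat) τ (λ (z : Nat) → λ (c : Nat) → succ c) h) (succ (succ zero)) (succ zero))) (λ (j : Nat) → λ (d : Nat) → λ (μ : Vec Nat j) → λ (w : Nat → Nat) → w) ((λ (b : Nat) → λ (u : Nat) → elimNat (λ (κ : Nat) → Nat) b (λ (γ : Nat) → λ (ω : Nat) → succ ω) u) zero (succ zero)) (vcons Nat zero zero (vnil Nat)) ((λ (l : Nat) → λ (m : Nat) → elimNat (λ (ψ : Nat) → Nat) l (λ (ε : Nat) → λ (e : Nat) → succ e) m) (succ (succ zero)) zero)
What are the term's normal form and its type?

resulting normal form:
  succ (succ (succ (succ (succ zero))))
type:
  Nat
observation: the first redex contracted is an elimVec iota-redex; the normal form is reached in 30 normal-order steps.


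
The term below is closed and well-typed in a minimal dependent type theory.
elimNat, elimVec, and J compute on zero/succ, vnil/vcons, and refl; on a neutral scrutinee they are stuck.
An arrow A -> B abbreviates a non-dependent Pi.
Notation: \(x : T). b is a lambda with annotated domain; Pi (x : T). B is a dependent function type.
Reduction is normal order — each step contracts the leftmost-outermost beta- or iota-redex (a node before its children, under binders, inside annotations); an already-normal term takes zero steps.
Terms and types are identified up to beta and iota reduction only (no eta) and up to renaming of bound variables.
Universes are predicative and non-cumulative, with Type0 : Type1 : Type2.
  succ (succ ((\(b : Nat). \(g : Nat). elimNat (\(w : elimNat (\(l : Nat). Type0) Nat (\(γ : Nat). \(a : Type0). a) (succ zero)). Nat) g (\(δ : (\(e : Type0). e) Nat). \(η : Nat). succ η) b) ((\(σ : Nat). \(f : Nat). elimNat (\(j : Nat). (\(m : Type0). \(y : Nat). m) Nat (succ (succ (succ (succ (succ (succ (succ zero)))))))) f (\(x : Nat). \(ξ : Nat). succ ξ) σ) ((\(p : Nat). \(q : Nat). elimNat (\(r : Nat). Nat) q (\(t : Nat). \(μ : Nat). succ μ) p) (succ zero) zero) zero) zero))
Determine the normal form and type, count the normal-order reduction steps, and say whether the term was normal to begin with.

resulting normal form:
  succ (succ (succ zero))
inferred type:
  Nat
reduction steps (normal order): 25
already normal: no
first contracted redex: a beta-redex


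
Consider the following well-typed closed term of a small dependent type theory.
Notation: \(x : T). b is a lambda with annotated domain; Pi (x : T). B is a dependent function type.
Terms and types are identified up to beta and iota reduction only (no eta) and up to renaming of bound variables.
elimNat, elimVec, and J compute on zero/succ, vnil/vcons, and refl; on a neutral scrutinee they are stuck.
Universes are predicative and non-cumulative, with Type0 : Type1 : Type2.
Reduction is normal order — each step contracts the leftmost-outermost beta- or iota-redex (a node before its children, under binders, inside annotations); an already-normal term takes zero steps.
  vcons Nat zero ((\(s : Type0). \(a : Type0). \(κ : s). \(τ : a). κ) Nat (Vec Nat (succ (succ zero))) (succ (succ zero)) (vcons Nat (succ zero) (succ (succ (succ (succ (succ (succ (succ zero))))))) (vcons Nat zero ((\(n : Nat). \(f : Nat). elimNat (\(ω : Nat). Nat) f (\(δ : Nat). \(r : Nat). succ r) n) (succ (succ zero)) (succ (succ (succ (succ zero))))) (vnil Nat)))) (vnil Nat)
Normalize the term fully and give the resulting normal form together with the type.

normal form:
  vcons Nat zero (succ (succ zero)) (vnil Nat)
type:
  Vec Nat (succ zero)
observation: normalization takes exactly 4 steps under the normal-order strategy.


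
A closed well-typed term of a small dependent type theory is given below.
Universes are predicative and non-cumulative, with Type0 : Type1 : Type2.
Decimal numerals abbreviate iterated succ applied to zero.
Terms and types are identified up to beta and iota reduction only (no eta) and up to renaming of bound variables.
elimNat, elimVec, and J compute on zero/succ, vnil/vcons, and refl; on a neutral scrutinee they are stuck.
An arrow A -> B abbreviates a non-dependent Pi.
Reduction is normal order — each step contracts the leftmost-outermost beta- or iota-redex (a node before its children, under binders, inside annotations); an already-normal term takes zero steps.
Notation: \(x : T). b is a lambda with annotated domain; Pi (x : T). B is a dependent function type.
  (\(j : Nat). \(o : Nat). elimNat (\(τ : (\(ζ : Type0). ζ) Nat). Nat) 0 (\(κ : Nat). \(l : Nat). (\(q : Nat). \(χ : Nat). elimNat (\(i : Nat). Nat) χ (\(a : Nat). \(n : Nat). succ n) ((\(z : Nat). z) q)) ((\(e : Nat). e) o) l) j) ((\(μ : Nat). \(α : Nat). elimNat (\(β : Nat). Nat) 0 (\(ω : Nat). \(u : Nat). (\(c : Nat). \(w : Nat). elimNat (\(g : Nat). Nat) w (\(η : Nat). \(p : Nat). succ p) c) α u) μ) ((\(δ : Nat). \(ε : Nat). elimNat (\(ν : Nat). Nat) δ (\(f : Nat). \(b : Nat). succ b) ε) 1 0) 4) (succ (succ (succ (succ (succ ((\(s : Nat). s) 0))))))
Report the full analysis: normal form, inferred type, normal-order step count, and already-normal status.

reduced normal form:
  20
inferred type:
  Nat
normal-order step count: 61
already normal: no
first contracted redex: a beta-redex


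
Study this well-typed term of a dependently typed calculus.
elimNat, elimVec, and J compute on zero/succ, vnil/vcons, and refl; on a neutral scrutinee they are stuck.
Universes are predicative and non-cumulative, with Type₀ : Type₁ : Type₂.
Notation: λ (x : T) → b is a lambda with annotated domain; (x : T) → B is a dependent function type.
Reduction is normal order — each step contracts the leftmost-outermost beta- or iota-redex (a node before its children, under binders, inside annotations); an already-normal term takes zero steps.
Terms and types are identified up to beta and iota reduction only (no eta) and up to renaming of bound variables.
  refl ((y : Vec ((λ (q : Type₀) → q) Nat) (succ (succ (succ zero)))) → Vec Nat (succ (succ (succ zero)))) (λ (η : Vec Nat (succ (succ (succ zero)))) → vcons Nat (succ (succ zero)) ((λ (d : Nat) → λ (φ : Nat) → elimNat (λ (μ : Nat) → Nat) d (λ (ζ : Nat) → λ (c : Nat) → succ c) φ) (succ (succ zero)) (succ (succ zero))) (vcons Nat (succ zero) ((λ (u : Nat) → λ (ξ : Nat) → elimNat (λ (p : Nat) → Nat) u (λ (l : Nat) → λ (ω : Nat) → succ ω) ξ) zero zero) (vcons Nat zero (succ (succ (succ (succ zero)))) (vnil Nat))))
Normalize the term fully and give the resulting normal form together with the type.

reduced normal form:
  refl ((y : Vec Nat (succ (succ (succ zero)))) → Vec Nat (succ (succ (succ zero)))) (λ (q : Vec Nat (succ (succ (succ zero)))) → vcons Nat (succ (succ zero)) (succ (succ (succ (succ zero)))) (vcons Nat (succ zero) zero (vcons Nat zero (succ (succ (succ (succ zero)))) (vnil Nat))))
the term's type:
  Eq ((y : Vec Nat (succ (succ (succ zero)))) → Vec Nat (succ (succ (succ zero)))) (λ (q : Vec Nat (succ (succ (succ zero)))) → vcons Nat (succ (succ zero)) (succ (succ (succ (succ zero)))) (vcons Nat (succ zero) zero (vcons Nat zero (succ (succ (succ (succ zero)))) (vnil Nat)))) (λ (η : Vec Nat (succ (succ (succ zero)))) → vcons Nat (succ (succ zero)) (succ (succ (succ (succ zero)))) (vcons Nat (succ zero) zero (vcons Nat zero (succ (succ (succ (succ zero)))) (vnil Nat))))


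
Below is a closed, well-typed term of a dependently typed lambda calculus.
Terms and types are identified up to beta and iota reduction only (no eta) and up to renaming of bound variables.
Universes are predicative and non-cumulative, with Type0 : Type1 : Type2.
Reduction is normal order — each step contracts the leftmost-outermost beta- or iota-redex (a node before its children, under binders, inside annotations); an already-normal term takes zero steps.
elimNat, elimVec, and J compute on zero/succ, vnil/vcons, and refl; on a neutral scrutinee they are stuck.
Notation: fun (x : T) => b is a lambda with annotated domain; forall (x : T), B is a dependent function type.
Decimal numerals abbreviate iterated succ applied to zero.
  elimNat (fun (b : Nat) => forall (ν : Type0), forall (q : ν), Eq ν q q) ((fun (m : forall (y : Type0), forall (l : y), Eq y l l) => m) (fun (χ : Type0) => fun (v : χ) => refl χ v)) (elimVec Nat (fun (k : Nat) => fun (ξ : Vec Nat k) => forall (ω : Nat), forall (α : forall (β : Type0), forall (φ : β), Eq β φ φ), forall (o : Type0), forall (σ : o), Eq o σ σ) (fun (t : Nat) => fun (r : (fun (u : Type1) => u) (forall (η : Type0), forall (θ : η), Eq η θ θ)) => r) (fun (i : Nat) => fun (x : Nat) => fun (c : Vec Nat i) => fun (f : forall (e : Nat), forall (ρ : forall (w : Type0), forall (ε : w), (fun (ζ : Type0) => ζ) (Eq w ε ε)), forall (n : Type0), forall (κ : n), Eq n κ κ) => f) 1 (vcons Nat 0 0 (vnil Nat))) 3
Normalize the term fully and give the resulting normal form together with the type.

reduced normal form:
  fun (b : Type0) => fun (ν : b) => refl b ν
inferred type:
  forall (b : Type0), forall (ν : b), Eq b ν ν


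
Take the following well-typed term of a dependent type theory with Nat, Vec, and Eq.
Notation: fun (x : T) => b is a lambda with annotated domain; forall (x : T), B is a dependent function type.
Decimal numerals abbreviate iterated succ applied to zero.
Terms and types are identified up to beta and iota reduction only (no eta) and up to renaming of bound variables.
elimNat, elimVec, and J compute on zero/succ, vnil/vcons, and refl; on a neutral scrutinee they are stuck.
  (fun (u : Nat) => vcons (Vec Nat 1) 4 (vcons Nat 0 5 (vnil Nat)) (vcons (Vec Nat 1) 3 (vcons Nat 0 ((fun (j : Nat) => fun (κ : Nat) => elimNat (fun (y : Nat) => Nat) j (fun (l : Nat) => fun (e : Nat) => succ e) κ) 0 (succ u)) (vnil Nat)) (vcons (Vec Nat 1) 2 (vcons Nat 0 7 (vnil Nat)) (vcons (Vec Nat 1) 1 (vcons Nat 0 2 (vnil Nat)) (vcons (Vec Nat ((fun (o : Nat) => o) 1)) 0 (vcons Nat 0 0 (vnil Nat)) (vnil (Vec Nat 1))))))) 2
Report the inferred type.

type:
  Vec (Vec Nat 1) 5


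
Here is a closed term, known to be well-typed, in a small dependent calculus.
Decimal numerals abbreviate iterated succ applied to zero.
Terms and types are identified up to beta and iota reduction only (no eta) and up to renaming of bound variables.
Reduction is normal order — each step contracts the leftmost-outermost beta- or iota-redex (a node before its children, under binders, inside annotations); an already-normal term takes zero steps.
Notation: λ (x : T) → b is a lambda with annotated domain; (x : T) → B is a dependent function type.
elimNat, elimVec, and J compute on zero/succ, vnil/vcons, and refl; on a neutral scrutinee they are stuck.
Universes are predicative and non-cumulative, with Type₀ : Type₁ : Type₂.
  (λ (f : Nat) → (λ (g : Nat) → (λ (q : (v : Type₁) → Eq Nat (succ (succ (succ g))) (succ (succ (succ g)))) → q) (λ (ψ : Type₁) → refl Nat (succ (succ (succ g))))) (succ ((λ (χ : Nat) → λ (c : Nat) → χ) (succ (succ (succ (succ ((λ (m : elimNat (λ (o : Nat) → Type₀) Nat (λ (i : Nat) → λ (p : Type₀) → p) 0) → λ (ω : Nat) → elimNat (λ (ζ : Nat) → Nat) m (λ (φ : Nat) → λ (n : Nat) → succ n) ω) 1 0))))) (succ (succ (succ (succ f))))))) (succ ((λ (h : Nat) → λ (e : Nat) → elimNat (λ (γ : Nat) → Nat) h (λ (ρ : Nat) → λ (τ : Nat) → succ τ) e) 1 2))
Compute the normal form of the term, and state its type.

normal form:
  λ (f : Type₁) → refl Nat 9
type:
  (f : Type₁) → Eq Nat 9 9
observation: contracting a beta-redex first, the term normalizes in 8 steps.


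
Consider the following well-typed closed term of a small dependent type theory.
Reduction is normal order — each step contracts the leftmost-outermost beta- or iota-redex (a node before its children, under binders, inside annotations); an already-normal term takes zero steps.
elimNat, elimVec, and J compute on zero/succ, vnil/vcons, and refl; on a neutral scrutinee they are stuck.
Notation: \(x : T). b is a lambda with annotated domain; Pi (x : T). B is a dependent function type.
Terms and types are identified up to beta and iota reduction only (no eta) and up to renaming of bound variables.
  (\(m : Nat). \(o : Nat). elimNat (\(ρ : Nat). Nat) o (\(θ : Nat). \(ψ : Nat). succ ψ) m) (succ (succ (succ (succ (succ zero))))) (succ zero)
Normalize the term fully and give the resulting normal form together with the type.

reduced normal form:
  succ (succ (succ (succ (succ (succ zero)))))
the term's type:
  Nat


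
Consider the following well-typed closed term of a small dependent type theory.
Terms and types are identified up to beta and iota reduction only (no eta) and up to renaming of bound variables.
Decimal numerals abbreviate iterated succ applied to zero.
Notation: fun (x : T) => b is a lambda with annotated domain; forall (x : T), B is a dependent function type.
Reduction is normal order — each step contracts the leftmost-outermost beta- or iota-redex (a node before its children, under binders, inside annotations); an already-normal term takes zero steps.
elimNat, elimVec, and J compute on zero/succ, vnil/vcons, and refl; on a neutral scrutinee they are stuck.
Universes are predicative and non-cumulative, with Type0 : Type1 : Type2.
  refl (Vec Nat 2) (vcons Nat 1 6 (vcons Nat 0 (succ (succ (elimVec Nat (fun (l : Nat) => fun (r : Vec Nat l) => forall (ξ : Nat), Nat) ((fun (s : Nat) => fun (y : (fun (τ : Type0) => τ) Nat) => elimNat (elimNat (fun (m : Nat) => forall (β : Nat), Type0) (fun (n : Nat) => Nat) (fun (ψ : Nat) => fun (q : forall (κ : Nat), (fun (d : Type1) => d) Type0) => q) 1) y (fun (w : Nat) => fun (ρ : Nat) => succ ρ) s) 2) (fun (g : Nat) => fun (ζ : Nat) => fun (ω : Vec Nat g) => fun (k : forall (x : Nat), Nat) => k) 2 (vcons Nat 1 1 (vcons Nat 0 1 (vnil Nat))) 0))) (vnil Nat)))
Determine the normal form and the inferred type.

resulting normal form:
  refl (Vec Nat 2) (vcons Nat 1 6 (vcons Nat 0 4 (vnil Nat)))
the term's type:
  Eq (Vec Nat 2) (vcons Nat 1 6 (vcons Nat 0 4 (vnil Nat))) (vcons Nat 1 6 (vcons Nat 0 4 (vnil Nat)))
observation: 20 normal-order steps normalize the term, beginning with an elimVec iota-redex.


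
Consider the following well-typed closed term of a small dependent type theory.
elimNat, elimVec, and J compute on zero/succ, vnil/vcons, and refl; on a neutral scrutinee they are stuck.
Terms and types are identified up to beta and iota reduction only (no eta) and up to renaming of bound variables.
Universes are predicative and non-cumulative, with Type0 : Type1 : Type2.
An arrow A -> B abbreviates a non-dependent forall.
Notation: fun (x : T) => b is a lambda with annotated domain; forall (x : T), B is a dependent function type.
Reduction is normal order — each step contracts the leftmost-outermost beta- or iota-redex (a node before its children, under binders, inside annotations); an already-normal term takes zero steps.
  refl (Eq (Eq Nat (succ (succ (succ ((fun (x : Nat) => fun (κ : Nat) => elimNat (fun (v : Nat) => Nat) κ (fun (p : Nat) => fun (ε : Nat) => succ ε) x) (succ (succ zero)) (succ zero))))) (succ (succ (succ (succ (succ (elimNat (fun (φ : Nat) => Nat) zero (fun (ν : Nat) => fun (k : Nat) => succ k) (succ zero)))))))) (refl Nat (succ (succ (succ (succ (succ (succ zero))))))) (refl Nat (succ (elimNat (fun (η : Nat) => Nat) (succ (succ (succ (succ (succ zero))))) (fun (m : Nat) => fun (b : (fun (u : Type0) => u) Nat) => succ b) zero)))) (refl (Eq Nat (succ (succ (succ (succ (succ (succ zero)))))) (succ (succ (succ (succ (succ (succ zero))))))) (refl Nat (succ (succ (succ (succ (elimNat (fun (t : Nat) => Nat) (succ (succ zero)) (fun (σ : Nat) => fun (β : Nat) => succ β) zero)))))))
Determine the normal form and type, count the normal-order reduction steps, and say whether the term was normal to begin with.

reduced normal form:
  refl (Eq (Eq Nat (succ (succ (succ (succ (succ (succ zero)))))) (succ (succ (succ (succ (succ (succ zero))))))) (refl Nat (succ (succ (succ (succ (succ (succ zero))))))) (refl Nat (succ (succ (succ (succ (succ (succ zero)))))))) (refl (Eq Nat (succ (succ (succ (succ (succ (succ zero)))))) (succ (succ (succ (succ (succ (succ zero))))))) (refl Nat (succ (succ (succ (succ (succ (succ zero))))))))
type:
  Eq (Eq (Eq Nat (succ (succ (succ (succ (succ (succ zero)))))) (succ (succ (succ (succ (succ (succ zero))))))) (refl Nat (succ (succ (succ (succ (succ (succ zero))))))) (refl Nat (succ (succ (succ (succ (succ (succ zero)))))))) (refl (Eq Nat (succ (succ (succ (succ (succ (succ zero)))))) (succ (succ (succ (succ (succ (succ zero))))))) (refl Nat (succ (succ (succ (succ (succ (succ zero)))))))) (refl (Eq Nat (succ (succ (succ (succ (succ (succ zero)))))) (succ (succ (succ (succ (succ (succ zero))))))) (refl Nat (succ (succ (succ (succ (succ (succ zero))))))))
steps to reach normal form (normal order): 15
term was already normal: no
first contracted redex: a beta-redex


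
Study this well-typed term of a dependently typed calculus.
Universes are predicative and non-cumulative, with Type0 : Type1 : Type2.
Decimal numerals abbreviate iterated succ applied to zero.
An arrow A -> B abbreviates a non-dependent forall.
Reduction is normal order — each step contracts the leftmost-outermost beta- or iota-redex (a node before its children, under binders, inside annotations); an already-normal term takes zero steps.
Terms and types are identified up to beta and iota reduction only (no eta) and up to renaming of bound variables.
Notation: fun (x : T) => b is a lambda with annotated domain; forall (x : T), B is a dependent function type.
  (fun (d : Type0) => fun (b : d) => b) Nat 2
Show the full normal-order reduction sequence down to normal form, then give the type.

reduction (normal order):
  (fun (d : Type0) => fun (b : d) => b) Nat 2
  ~> (fun (d : Nat) => d) 2
  ~> 2
inferred type:
  Nat


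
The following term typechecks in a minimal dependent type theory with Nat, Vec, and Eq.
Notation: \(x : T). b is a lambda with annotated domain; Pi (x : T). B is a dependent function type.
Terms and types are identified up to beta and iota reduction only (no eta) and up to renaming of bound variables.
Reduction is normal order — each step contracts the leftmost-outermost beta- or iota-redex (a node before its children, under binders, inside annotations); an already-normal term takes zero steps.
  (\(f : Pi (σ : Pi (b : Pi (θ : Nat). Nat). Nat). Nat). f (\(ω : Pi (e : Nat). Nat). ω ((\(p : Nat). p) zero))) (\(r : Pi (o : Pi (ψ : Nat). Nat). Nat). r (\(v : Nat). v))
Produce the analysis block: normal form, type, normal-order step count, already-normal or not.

normal form:
  zero
the term's type:
  Nat
reduction steps (normal order): 5
started in normal form: no
first redex: a beta-redex


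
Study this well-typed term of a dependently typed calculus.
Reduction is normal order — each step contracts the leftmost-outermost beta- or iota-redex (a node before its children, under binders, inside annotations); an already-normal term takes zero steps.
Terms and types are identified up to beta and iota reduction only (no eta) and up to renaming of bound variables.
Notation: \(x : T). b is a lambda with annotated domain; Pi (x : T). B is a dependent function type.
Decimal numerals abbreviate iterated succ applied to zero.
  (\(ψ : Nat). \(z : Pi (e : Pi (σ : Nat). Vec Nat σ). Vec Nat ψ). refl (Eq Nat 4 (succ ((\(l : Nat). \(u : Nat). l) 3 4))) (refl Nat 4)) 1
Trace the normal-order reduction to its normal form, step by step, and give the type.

reduction (normal order):
  (\(ψ : Nat). \(z : Pi (e : Pi (σ : Nat). Vec Nat σ). Vec Nat ψ). refl (Eq Nat 4 (succ ((\(l : Nat). \(u : Nat). l) 3 4))) (refl Nat 4)) 1
  ~> \(ψ : Pi (z : Pi (e : Nat). Vec Nat e). Vec Nat 1). refl (Eq Nat 4 (succ ((\(σ : Nat). \(l : Nat). σ) 3 4))) (refl Nat 4)
  ~> \(ψ : Pi (z : Pi (e : Nat). Vec Nat e). Vec Nat 1). refl (Eq Nat 4 (succ ((\(σ : Nat). 3) 4))) (refl Nat 4)
  ~> \(ψ : Pi (z : Pi (e : Nat). Vec Nat e). Vec Nat 1). refl (Eq Nat 4 4) (refl Nat 4)
type:
  Pi (ψ : Pi (z : Pi (e : Nat). Vec Nat e). Vec Nat 1). Eq (Eq Nat 4 4) (refl Nat 4) (refl Nat 4)


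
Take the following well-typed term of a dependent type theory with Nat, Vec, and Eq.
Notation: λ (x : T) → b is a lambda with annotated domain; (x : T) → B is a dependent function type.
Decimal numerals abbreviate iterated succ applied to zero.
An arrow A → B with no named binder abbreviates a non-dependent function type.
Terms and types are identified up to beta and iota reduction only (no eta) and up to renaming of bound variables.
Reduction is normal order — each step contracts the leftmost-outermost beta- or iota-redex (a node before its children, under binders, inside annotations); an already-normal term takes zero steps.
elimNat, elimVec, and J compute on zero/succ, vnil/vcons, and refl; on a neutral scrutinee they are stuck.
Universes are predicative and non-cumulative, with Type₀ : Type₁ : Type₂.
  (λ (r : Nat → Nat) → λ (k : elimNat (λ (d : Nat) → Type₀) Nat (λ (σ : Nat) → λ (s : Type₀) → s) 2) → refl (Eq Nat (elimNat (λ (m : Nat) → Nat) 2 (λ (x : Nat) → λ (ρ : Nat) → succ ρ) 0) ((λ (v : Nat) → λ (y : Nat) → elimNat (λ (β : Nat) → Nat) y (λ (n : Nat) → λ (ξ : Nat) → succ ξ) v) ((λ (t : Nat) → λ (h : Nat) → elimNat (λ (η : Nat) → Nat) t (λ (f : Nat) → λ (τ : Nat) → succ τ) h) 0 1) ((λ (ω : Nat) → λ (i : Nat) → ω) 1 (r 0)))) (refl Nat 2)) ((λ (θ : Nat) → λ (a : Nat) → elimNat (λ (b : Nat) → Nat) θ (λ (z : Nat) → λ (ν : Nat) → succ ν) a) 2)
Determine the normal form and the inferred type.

reduced normal form:
  λ (r : Nat) → refl (Eq Nat 2 2) (refl Nat 2)
type:
  Nat → Eq (Eq Nat 2 2) (refl Nat 2) (refl Nat 2)
observation: 23 normal-order steps separate the term from its normal form.


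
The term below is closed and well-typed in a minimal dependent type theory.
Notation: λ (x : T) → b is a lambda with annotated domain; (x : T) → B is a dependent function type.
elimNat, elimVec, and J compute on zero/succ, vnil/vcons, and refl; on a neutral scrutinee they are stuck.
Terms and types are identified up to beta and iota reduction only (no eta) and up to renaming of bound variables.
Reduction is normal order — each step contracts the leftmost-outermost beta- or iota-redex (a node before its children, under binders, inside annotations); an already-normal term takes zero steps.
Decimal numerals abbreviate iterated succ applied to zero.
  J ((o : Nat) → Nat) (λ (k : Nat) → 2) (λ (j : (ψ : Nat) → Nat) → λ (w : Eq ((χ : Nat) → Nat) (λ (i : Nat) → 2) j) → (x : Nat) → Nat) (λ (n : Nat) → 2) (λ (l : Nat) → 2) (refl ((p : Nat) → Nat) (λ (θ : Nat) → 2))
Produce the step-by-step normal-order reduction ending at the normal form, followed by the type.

normal-order reduction:
  J ((o : Nat) → Nat) (λ (k : Nat) → 2) (λ (j : (ψ : Nat) → Nat) → λ (w : Eq ((χ : Nat) → Nat) (λ (i : Nat) → 2) j) → (x : Nat) → Nat) (λ (n : Nat) → 2) (λ (l : Nat) → 2) (refl ((p : Nat) → Nat) (λ (θ : Nat) → 2))
  ~> λ (o : Nat) → 2
the term's type:
  (o : Nat) → Nat


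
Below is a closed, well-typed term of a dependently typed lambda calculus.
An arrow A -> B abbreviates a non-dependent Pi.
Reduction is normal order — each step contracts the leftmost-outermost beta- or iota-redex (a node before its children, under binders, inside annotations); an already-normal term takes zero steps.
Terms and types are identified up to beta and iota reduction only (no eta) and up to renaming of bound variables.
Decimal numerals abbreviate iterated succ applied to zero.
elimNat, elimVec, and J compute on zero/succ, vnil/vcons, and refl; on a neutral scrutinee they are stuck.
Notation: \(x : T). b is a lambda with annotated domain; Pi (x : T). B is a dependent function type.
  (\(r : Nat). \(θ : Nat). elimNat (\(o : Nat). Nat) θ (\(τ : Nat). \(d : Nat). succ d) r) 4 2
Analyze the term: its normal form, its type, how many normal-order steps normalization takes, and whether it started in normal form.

reduced normal form:
  6
the term's type:
  Nat
normal-order step count: 15
already normal: no
first redex: a beta-redex
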